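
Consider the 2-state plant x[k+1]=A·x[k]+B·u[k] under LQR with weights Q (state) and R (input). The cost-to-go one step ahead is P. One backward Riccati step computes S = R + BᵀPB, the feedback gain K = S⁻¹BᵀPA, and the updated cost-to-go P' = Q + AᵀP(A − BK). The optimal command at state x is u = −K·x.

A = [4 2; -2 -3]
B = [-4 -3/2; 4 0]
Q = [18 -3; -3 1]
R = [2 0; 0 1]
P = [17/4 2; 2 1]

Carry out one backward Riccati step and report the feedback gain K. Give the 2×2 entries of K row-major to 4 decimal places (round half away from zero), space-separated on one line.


-0.6484 -0.2544 -1.0175 -0.0299

BᵀP = [-9.0000 -4.0000; -6.3750 -3.0000]
S = R + BᵀPB = [2 0; 0 1] + [20.0000 13.5000; 13.5000 9.5625] = [22.0000 13.5000; 13.5000 10.5625]
BᵀPA = [-28.0000 -6.0000; -19.5000 -3.7500]
K = S⁻¹·BᵀPA = [-0.6484 -0.2544; -1.0175 -0.0299]
A−BK = [-0.1197 0.9377; 0.5935 -1.9825]
AᵀP(A−BK) = [2.0050 0.2943; 0.2943 0.3616]
P' = Q + AᵀP(A−BK) = [20.0050 -2.7057; -2.7057 1.3616]
tr(P') = 21.3666


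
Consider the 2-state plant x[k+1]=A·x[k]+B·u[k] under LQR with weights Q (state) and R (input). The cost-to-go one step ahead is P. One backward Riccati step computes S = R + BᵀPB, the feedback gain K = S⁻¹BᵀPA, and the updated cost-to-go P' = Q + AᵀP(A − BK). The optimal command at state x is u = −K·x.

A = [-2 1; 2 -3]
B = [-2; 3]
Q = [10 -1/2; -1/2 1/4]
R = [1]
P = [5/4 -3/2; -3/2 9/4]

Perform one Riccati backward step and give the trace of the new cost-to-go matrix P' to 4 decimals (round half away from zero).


11.6921

BᵀP = [-7.0000 9.7500]
S = R + BᵀPB = [1] + [43.2500] = [44.2500]
BᵀPA = [33.5000 -36.2500]
K = S⁻¹·BᵀPA = [0.7571 -0.8192]
A−BK = [-0.4859 -0.6384; -0.2712 -0.5424]
AᵀP(A−BK) = [0.6384 -0.5565; -0.5565 0.8037]
P' = Q + AᵀP(A−BK) = [10.6384 -1.0565; -1.0565 1.0537]
tr(P') = 11.6921


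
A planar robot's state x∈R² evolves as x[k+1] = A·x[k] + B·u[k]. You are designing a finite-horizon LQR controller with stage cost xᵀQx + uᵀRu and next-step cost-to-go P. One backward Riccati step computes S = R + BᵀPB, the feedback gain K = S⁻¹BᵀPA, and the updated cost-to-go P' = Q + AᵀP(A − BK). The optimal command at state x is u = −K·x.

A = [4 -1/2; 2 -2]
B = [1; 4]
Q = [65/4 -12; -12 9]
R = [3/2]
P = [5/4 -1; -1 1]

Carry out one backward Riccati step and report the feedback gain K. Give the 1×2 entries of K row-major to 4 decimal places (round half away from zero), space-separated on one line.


BᵀP = [-2.7500 3.0000]
S = R + BᵀPB = [3/2] + [9.2500] = [10.7500]
BᵀPA = [-5.0000 -4.6250]
K = S⁻¹·BᵀPA = [-0.4651 -0.4302]
A−BK = [4.4651 -0.0698; 3.8605 -0.2791]
AᵀP(A−BK) = [5.6744 0.3488; 0.3488 0.3227]
P' = Q + AᵀP(A−BK) = [21.9244 -11.6512; -11.6512 9.3227]
tr(P') = 31.2471

-0.4651 -0.4302


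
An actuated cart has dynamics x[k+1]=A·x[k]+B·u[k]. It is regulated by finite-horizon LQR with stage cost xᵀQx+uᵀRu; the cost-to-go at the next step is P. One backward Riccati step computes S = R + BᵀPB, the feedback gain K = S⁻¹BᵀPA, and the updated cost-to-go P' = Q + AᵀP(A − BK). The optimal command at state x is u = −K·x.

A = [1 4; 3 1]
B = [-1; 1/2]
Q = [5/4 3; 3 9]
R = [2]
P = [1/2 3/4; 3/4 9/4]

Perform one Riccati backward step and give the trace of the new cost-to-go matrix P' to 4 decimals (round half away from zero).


BᵀP = [-0.1250 0.3750]
S = R + BᵀPB = [2] + [0.3125] = [2.3125]
BᵀPA = [1.0000 -0.1250]
K = S⁻¹·BᵀPA = [0.4324 -0.0541]
A−BK = [1.4324 3.9459; 2.7838 1.0270]
AᵀP(A−BK) = [24.8176 18.5541; 18.5541 16.2432]
P' = Q + AᵀP(A−BK) = [26.0676 21.5541; 21.5541 25.2432]
tr(P') = 51.3108

51.3108


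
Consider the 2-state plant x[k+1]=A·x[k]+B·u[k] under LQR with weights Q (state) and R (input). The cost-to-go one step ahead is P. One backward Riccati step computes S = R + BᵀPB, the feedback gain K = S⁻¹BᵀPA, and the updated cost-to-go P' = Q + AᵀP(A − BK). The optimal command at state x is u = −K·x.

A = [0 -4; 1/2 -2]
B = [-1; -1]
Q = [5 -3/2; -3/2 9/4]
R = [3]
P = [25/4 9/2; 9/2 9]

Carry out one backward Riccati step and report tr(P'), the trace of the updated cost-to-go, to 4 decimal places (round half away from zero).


BᵀP = [-10.7500 -13.5000]
S = R + BᵀPB = [3] + [24.2500] = [27.2500]
BᵀPA = [-6.7500 70.0000]
K = S⁻¹·BᵀPA = [-0.2477 2.5688]
A−BK = [-0.2477 -1.4312; 0.2523 0.5688]
AᵀP(A−BK) = [0.5780 -0.6606; -0.6606 28.1835]
P' = Q + AᵀP(A−BK) = [5.5780 -2.1606; -2.1606 30.4335]
tr(P') = 36.0115

36.0115


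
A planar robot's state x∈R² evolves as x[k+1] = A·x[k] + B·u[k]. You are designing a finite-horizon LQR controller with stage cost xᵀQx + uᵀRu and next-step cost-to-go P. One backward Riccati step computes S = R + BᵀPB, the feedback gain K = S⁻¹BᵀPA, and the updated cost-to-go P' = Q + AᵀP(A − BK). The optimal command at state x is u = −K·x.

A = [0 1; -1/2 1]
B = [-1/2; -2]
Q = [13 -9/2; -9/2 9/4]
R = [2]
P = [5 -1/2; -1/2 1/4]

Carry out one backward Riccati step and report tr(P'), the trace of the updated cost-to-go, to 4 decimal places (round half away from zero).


BᵀP = [-1.5000 -0.2500]
S = R + BᵀPB = [2] + [1.2500] = [3.2500]
BᵀPA = [0.1250 -1.7500]
K = S⁻¹·BᵀPA = [0.0385 -0.5385]
A−BK = [0.0192 0.7308; -0.4231 -0.0769]
AᵀP(A−BK) = [0.0577 0.1923; 0.1923 3.3077]
P' = Q + AᵀP(A−BK) = [13.0577 -4.3077; -4.3077 5.5577]
tr(P') = 18.6154

18.6154


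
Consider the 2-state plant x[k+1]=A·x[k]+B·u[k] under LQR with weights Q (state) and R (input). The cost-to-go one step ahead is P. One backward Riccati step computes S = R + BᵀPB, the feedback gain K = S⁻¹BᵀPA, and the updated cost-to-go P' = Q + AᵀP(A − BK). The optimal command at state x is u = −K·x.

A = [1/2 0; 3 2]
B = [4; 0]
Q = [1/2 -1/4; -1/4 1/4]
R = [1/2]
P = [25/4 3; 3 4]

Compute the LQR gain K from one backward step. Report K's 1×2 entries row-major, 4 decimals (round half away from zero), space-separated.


0.4826 0.2388

BᵀP = [25.0000 12.0000]
S = R + BᵀPB = [1/2] + [100.0000] = [100.5000]
BᵀPA = [48.5000 24.0000]
K = S⁻¹·BᵀPA = [0.4826 0.2388]
A−BK = [-1.4303 -0.9552; 3.0000 2.0000]
AᵀP(A−BK) = [23.1570 15.4179; 15.4179 10.2687]
P' = Q + AᵀP(A−BK) = [23.6570 15.1679; 15.1679 10.5187]
tr(P') = 34.1757


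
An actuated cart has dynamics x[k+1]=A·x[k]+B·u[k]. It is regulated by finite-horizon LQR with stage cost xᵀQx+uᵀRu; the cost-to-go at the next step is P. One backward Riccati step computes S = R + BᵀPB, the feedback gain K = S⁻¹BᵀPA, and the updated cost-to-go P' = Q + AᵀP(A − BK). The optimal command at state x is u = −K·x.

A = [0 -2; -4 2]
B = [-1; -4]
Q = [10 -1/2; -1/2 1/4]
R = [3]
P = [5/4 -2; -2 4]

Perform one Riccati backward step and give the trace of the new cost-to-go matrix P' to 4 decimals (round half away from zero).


18.2691

BᵀP = [6.7500 -14.0000]
S = R + BᵀPB = [3] + [49.2500] = [52.2500]
BᵀPA = [56.0000 -41.5000]
K = S⁻¹·BᵀPA = [1.0718 -0.7943]
A−BK = [1.0718 -2.7943; 0.2871 -1.1770]
AᵀP(A−BK) = [3.9809 -3.5215; -3.5215 4.0383]
P' = Q + AᵀP(A−BK) = [13.9809 -4.0215; -4.0215 4.2883]
tr(P') = 18.2691


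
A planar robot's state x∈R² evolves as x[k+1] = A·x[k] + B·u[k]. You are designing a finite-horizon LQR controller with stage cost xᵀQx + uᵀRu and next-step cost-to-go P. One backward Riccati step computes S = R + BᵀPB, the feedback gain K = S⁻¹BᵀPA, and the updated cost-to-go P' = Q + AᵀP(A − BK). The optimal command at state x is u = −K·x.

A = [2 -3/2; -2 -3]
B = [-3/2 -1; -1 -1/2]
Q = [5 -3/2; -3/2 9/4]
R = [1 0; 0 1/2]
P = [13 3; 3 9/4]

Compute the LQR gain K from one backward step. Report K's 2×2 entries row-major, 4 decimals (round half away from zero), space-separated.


BᵀP = [-22.5000 -6.7500; -14.5000 -4.1250]
S = R + BᵀPB = [1 0; 0 1/2] + [40.5000 25.8750; 25.8750 16.5625] = [41.5000 25.8750; 25.8750 17.0625]
BᵀPA = [-31.5000 54.0000; -20.7500 34.1250]
K = S⁻¹·BᵀPA = [-0.0146 0.9951; -1.1940 0.4909]
A−BK = [0.7841 0.4836; -2.6116 -1.7594]
AᵀP(A−BK) = [11.7651 7.0328; 7.0328 6.0109]
P' = Q + AᵀP(A−BK) = [16.7651 5.5328; 5.5328 8.2609]
tr(P') = 25.0260

-0.0146 0.9951 -1.1940 0.4909


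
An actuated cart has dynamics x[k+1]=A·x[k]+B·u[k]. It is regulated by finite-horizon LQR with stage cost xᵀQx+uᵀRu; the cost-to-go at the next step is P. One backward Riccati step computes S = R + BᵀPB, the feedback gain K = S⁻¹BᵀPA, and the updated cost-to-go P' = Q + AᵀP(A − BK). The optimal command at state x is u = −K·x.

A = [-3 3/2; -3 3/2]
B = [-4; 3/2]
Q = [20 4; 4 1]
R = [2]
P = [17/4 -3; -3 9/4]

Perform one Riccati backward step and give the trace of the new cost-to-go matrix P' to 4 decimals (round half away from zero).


BᵀP = [-21.5000 15.3750]
S = R + BᵀPB = [2] + [109.0625] = [111.0625]
BᵀPA = [18.3750 -9.1875]
K = S⁻¹·BᵀPA = [0.1654 -0.0827]
A−BK = [-2.3382 1.1691; -3.2482 1.6241]
AᵀP(A−BK) = [1.4599 -0.7300; -0.7300 0.3650]
P' = Q + AᵀP(A−BK) = [21.4599 3.2700; 3.2700 1.3650]
tr(P') = 22.8249

22.8249


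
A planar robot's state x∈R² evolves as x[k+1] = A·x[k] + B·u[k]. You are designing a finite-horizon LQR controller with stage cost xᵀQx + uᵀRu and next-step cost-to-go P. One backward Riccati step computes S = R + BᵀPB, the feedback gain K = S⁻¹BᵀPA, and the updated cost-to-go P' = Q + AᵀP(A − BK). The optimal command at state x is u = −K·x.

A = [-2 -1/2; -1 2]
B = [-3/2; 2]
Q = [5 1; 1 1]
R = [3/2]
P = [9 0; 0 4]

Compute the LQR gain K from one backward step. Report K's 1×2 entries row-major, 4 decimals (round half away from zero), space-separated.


0.5033 0.6026

BᵀP = [-13.5000 8.0000]
S = R + BᵀPB = [3/2] + [36.2500] = [37.7500]
BᵀPA = [19.0000 22.7500]
K = S⁻¹·BᵀPA = [0.5033 0.6026]
A−BK = [-1.2450 0.4040; -2.0066 0.7947]
AᵀP(A−BK) = [30.4371 -10.4503; -10.4503 4.5397]
P' = Q + AᵀP(A−BK) = [35.4371 -9.4503; -9.4503 5.5397]
tr(P') = 40.9768


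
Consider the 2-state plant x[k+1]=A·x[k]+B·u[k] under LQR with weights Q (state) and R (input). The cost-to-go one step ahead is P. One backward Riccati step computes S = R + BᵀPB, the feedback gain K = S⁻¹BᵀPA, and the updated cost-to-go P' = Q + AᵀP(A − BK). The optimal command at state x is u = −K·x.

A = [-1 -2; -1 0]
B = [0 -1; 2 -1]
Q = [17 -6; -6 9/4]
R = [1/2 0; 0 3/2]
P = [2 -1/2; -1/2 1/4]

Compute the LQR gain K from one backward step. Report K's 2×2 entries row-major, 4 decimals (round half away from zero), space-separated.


BᵀP = [-1.0000 0.5000; -1.5000 0.2500]
S = R + BᵀPB = [1/2 0; 0 3/2] + [1.0000 0.5000; 0.5000 1.2500] = [1.5000 0.5000; 0.5000 2.7500]
BᵀPA = [0.5000 2.0000; 1.2500 3.0000]
K = S⁻¹·BᵀPA = [0.1935 1.0323; 0.4194 0.9032]
A−BK = [-0.5806 -1.0968; -0.9677 -1.1613]
AᵀP(A−BK) = [0.6290 1.3548; 1.3548 3.2258]
P' = Q + AᵀP(A−BK) = [17.6290 -4.6452; -4.6452 5.4758]
tr(P') = 23.1048

0.1935 1.0323 0.4194 0.9032


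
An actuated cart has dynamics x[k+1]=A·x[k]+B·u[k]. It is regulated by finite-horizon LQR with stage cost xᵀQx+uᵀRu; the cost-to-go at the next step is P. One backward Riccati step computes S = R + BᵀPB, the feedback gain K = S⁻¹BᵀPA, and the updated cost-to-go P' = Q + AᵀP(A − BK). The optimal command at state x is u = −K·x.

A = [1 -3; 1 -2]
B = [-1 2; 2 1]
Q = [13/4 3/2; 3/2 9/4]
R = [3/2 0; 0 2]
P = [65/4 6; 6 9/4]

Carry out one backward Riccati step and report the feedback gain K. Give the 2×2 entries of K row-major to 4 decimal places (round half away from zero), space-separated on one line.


-0.0555 0.1834 0.5597 -1.5246

BᵀP = [-4.2500 -1.5000; 38.5000 14.2500]
S = R + BᵀPB = [3/2 0; 0 2] + [1.2500 -10.0000; -10.0000 91.2500] = [2.7500 -10.0000; -10.0000 93.2500]
BᵀPA = [-5.7500 15.7500; 52.7500 -144.0000]
K = S⁻¹·BᵀPA = [-0.0555 0.1834; 0.5597 -1.5246]
A−BK = [-0.1750 0.2325; 0.5513 -0.8422]
AᵀP(A−BK) = [0.6550 -1.7745; -1.7745 4.8236]
P' = Q + AᵀP(A−BK) = [3.9050 -0.2745; -0.2745 7.0736]
tr(P') = 10.9786


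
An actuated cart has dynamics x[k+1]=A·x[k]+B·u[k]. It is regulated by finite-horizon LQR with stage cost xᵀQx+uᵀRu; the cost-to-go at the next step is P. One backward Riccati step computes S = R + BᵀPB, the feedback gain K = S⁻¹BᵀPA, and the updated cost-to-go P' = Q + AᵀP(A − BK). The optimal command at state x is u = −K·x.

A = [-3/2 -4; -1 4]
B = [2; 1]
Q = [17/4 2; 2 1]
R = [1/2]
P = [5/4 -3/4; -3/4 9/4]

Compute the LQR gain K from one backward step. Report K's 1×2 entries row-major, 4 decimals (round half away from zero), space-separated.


-0.7105 -0.8421

BᵀP = [1.7500 0.7500]
S = R + BᵀPB = [1/2] + [4.2500] = [4.7500]
BᵀPA = [-3.3750 -4.0000]
K = S⁻¹·BᵀPA = [-0.7105 -0.8421]
A−BK = [-0.0789 -2.3158; -0.2895 4.8421]
AᵀP(A−BK) = [0.4145 -2.8421; -2.8421 76.6316]
P' = Q + AᵀP(A−BK) = [4.6645 -0.8421; -0.8421 77.6316]
tr(P') = 82.2961


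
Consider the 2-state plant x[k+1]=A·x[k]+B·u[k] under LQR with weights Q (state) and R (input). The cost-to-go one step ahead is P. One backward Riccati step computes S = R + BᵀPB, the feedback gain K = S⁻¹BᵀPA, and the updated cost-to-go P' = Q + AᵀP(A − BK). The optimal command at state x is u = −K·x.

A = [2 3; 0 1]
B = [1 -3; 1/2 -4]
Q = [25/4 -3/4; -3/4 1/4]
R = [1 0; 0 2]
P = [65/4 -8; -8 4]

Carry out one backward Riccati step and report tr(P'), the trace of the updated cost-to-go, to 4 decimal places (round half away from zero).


17.2111

BᵀP = [12.2500 -6.0000; -16.7500 8.0000]
S = R + BᵀPB = [1 0; 0 2] + [9.2500 -12.7500; -12.7500 18.2500] = [10.2500 -12.7500; -12.7500 20.2500]
BᵀPA = [24.5000 30.7500; -33.5000 -42.2500]
K = S⁻¹·BᵀPA = [1.5333 1.8667; -0.6889 -0.9111]
A−BK = [-1.6000 -1.6000; -3.5222 -3.5778]
AᵀP(A−BK) = [4.3556 5.2444; 5.2444 6.3556]
P' = Q + AᵀP(A−BK) = [10.6056 4.4944; 4.4944 6.6056]
tr(P') = 17.2111


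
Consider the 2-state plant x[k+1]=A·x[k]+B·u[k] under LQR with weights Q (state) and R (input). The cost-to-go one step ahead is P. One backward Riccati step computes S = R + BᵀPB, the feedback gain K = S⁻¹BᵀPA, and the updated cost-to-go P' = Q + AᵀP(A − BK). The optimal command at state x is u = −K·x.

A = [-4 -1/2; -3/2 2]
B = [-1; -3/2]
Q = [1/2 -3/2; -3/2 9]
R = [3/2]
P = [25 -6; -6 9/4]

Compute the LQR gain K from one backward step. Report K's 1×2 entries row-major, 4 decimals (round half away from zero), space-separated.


BᵀP = [-16.0000 2.6250]
S = R + BᵀPB = [3/2] + [12.0625] = [13.5625]
BᵀPA = [60.0625 13.2500]
K = S⁻¹·BᵀPA = [4.4286 0.9770]
A−BK = [0.4286 0.4770; 5.1429 3.4654]
AᵀP(A−BK) = [67.0714 28.0714; 28.0714 14.3053]
P' = Q + AᵀP(A−BK) = [67.5714 26.5714; 26.5714 23.3053]
tr(P') = 90.8767

4.4286 0.9770


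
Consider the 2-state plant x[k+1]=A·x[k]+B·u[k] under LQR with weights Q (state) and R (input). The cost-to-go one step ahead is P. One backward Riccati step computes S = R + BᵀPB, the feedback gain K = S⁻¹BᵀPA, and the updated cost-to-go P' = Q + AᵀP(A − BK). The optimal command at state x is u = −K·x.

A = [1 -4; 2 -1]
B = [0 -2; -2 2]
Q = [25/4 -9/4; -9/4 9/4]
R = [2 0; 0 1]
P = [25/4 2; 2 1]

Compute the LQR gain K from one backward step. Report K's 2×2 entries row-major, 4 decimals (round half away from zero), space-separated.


BᵀP = [-4.0000 -2.0000; -8.5000 -2.0000]
S = R + BᵀPB = [2 0; 0 1] + [4.0000 4.0000; 4.0000 13.0000] = [6.0000 4.0000; 4.0000 14.0000]
BᵀPA = [-8.0000 18.0000; -12.5000 36.0000]
K = S⁻¹·BᵀPA = [-0.9118 1.5882; -0.6324 2.1176]
A−BK = [-0.2647 0.2353; 1.4412 -2.0588]
AᵀP(A−BK) = [3.0515 -5.8235; -5.8235 12.1765]
P' = Q + AᵀP(A−BK) = [9.3015 -8.0735; -8.0735 14.4265]
tr(P') = 23.7279

-0.9118 1.5882 -0.6324 2.1176


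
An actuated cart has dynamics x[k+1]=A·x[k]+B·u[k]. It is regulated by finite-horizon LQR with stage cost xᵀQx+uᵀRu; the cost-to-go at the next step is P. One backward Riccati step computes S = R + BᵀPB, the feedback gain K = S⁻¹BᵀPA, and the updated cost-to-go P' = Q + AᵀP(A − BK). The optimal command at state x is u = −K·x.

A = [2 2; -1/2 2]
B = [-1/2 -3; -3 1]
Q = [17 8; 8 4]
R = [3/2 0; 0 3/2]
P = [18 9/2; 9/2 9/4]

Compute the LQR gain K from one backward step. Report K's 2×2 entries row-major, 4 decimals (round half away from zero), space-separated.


-0.0750 -0.7804 -0.6414 -0.5466

BᵀP = [-22.5000 -9.0000; -49.5000 -11.2500]
S = R + BᵀPB = [3/2 0; 0 3/2] + [38.2500 58.5000; 58.5000 137.2500] = [39.7500 58.5000; 58.5000 138.7500]
BᵀPA = [-40.5000 -63.0000; -93.3750 -121.5000]
K = S⁻¹·BᵀPA = [-0.0750 -0.7804; -0.6414 -0.5466]
A−BK = [0.0384 -0.0301; -0.0836 0.2053]
AᵀP(A−BK) = [0.6388 0.6010; 0.6010 1.4174]
P' = Q + AᵀP(A−BK) = [17.6388 8.6010; 8.6010 5.4174]
tr(P') = 23.0562


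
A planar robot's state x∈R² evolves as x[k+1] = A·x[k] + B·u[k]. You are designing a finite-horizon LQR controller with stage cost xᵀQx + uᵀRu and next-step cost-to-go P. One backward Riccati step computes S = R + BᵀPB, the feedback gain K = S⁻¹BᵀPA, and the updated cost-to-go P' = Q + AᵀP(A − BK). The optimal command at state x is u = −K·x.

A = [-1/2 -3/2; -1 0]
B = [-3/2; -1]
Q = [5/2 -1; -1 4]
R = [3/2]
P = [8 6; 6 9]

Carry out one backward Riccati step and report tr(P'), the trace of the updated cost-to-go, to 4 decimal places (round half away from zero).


BᵀP = [-18.0000 -18.0000]
S = R + BᵀPB = [3/2] + [45.0000] = [46.5000]
BᵀPA = [27.0000 27.0000]
K = S⁻¹·BᵀPA = [0.5806 0.5806]
A−BK = [0.3710 -0.6290; -0.4194 0.5806]
AᵀP(A−BK) = [1.3226 -0.6774; -0.6774 2.3226]
P' = Q + AᵀP(A−BK) = [3.8226 -1.6774; -1.6774 6.3226]
tr(P') = 10.1452

10.1452


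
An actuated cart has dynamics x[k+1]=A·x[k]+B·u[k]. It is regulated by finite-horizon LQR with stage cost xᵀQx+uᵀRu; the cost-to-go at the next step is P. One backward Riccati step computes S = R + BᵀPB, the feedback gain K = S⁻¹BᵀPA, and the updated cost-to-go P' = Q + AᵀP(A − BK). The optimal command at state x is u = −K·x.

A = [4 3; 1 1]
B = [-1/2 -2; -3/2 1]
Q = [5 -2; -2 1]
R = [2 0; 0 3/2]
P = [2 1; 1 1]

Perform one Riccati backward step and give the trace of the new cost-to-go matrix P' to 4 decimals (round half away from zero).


18.3123

BᵀP = [-2.5000 -2.0000; -3.0000 -1.0000]
S = R + BᵀPB = [2 0; 0 3/2] + [4.2500 3.0000; 3.0000 5.0000] = [6.2500 3.0000; 3.0000 6.5000]
BᵀPA = [-12.0000 -9.5000; -13.0000 -10.0000]
K = S⁻¹·BᵀPA = [-1.2332 -1.0040; -1.4308 -1.0751]
A−BK = [0.5217 0.3478; 0.5810 0.5692]
AᵀP(A−BK) = [7.6008 5.9763; 5.9763 4.7115]
P' = Q + AᵀP(A−BK) = [12.6008 3.9763; 3.9763 5.7115]
tr(P') = 18.3123


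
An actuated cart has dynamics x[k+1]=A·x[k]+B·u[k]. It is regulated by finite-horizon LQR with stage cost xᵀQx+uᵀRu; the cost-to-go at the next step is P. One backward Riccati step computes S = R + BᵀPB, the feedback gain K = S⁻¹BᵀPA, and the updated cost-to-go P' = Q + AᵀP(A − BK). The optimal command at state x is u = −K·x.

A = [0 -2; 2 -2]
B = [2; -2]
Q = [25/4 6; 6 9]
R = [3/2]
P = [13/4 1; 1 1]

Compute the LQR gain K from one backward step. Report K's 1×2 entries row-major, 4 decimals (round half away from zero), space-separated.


0.0000 -0.8571

BᵀP = [4.5000 0.0000]
S = R + BᵀPB = [3/2] + [9.0000] = [10.5000]
BᵀPA = [0.0000 -9.0000]
K = S⁻¹·BᵀPA = [0.0000 -0.8571]
A−BK = [0.0000 -0.2857; 2.0000 -3.7143]
AᵀP(A−BK) = [4.0000 -8.0000; -8.0000 17.2857]
P' = Q + AᵀP(A−BK) = [10.2500 -2.0000; -2.0000 26.2857]
tr(P') = 36.5357


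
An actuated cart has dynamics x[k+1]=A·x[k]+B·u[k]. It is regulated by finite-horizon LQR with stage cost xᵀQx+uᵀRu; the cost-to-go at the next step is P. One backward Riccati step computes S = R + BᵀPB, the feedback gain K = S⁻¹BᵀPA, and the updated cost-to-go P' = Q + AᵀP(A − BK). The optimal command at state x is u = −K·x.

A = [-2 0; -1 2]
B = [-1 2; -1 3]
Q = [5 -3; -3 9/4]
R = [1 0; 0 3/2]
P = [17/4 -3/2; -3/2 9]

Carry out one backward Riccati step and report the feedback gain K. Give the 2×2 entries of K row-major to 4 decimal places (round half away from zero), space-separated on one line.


1.2305 0.9144 0.0301 0.9031

BᵀP = [-2.7500 -7.5000; 4.0000 24.0000]
S = R + BᵀPB = [1 0; 0 3/2] + [10.2500 -28.0000; -28.0000 80.0000] = [11.2500 -28.0000; -28.0000 81.5000]
BᵀPA = [13.0000 -15.0000; -32.0000 48.0000]
K = S⁻¹·BᵀPA = [1.2305 0.9144; 0.0301 0.9031]
A−BK = [-0.8297 -0.8918; 0.1402 0.2051]
AᵀP(A−BK) = [4.9671 5.0122; 5.0122 6.3669]
P' = Q + AᵀP(A−BK) = [9.9671 2.0122; 2.0122 8.6169]
tr(P') = 18.5840


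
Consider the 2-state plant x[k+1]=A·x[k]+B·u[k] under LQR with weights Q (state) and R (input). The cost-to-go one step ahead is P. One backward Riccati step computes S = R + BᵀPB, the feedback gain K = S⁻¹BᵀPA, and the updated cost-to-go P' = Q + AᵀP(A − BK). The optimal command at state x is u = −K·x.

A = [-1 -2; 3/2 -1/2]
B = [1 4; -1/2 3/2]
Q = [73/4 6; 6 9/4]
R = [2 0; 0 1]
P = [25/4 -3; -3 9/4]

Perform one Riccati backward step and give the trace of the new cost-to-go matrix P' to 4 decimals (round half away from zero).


23.6887

BᵀP = [7.7500 -4.1250; 20.5000 -8.6250]
S = R + BᵀPB = [2 0; 0 1] + [9.8125 24.8125; 24.8125 69.0625] = [11.8125 24.8125; 24.8125 70.0625]
BᵀPA = [-13.9375 -13.4375; -33.4375 -36.6875]
K = S⁻¹·BᵀPA = [-0.6927 -0.1470; -0.2319 -0.4716]
A−BK = [0.6204 0.0333; 1.5015 0.1339]
AᵀP(A−BK) = [2.9026 0.4952; 0.4952 0.2861]
P' = Q + AᵀP(A−BK) = [21.1526 6.4952; 6.4952 2.5361]
tr(P') = 23.6887


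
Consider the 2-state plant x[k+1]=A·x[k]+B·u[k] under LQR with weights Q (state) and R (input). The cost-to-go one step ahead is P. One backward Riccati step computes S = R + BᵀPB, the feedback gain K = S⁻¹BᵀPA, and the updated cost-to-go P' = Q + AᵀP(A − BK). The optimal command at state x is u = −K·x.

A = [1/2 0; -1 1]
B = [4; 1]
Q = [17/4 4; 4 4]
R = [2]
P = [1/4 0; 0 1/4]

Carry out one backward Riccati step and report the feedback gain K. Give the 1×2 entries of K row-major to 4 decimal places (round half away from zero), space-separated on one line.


BᵀP = [1.0000 0.2500]
S = R + BᵀPB = [2] + [4.2500] = [6.2500]
BᵀPA = [0.2500 0.2500]
K = S⁻¹·BᵀPA = [0.0400 0.0400]
A−BK = [0.3400 -0.1600; -1.0400 0.9600]
AᵀP(A−BK) = [0.3025 -0.2600; -0.2600 0.2400]
P' = Q + AᵀP(A−BK) = [4.5525 3.7400; 3.7400 4.2400]
tr(P') = 8.7925

0.0400 0.0400


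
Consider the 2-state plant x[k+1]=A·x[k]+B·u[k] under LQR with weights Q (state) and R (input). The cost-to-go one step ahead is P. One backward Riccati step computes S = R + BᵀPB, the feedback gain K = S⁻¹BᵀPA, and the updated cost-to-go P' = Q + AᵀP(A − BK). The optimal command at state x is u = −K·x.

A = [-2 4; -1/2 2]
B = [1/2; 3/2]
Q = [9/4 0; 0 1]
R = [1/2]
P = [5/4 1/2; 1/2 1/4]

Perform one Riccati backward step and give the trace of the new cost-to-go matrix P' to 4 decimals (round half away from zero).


12.4577

BᵀP = [1.3750 0.6250]
S = R + BᵀPB = [1/2] + [1.6250] = [2.1250]
BᵀPA = [-3.0625 6.7500]
K = S⁻¹·BᵀPA = [-1.4412 3.1765]
A−BK = [-1.2794 2.4118; 1.6618 -2.7647]
AᵀP(A−BK) = [1.6489 -3.5221; -3.5221 7.5588]
P' = Q + AᵀP(A−BK) = [3.8989 -3.5221; -3.5221 8.5588]
tr(P') = 12.4577


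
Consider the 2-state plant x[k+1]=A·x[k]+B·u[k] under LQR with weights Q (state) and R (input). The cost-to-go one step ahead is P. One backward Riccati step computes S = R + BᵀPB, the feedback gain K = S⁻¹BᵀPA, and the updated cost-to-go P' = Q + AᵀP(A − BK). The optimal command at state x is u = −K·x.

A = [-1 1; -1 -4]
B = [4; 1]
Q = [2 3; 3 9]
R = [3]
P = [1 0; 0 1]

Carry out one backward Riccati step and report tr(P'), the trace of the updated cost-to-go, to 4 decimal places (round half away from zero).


28.7500

BᵀP = [4.0000 1.0000]
S = R + BᵀPB = [3] + [17.0000] = [20.0000]
BᵀPA = [-5.0000 0.0000]
K = S⁻¹·BᵀPA = [-0.2500 0.0000]
A−BK = [0.0000 1.0000; -0.7500 -4.0000]
AᵀP(A−BK) = [0.7500 3.0000; 3.0000 17.0000]
P' = Q + AᵀP(A−BK) = [2.7500 6.0000; 6.0000 26.0000]
tr(P') = 28.7500


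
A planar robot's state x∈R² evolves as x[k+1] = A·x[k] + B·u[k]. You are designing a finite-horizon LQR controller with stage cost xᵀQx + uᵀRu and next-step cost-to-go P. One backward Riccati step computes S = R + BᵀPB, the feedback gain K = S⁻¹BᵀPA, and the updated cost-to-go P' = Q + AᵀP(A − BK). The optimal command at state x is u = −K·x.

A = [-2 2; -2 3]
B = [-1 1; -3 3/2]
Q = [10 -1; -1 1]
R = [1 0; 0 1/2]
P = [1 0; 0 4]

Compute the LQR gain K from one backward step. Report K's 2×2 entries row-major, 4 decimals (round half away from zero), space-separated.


BᵀP = [-1.0000 -12.0000; 1.0000 6.0000]
S = R + BᵀPB = [1 0; 0 1/2] + [37.0000 -19.0000; -19.0000 10.0000] = [38.0000 -19.0000; -19.0000 10.5000]
BᵀPA = [26.0000 -38.0000; -14.0000 20.0000]
K = S⁻¹·BᵀPA = [0.1842 -0.5000; -1.0000 1.0000]
A−BK = [-0.8158 0.5000; 0.0526 0.0000]
AᵀP(A−BK) = [1.2105 -1.0000; -1.0000 1.0000]
P' = Q + AᵀP(A−BK) = [11.2105 -2.0000; -2.0000 2.0000]
tr(P') = 13.2105

0.1842 -0.5000 -1.0000 1.0000


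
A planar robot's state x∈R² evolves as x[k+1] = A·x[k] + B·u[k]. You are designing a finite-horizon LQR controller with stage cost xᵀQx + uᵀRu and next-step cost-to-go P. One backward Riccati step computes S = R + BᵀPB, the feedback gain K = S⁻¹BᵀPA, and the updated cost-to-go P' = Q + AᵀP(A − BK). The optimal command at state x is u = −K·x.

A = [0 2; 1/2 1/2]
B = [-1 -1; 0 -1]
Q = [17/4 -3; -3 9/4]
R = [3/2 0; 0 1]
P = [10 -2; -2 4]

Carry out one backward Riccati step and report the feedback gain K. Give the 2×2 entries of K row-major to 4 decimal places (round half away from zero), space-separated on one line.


BᵀP = [-10.0000 2.0000; -8.0000 -2.0000]
S = R + BᵀPB = [3/2 0; 0 1] + [10.0000 8.0000; 8.0000 10.0000] = [11.5000 8.0000; 8.0000 11.0000]
BᵀPA = [1.0000 -19.0000; -1.0000 -17.0000]
K = S⁻¹·BᵀPA = [0.3040 -1.1680; -0.3120 -0.6960]
A−BK = [-0.0080 0.1360; 0.1880 -0.1960]
AᵀP(A−BK) = [0.3840 -0.5280; -0.5280 2.9760]
P' = Q + AᵀP(A−BK) = [4.6340 -3.5280; -3.5280 5.2260]
tr(P') = 9.8600

0.3040 -1.1680 -0.3120 -0.6960


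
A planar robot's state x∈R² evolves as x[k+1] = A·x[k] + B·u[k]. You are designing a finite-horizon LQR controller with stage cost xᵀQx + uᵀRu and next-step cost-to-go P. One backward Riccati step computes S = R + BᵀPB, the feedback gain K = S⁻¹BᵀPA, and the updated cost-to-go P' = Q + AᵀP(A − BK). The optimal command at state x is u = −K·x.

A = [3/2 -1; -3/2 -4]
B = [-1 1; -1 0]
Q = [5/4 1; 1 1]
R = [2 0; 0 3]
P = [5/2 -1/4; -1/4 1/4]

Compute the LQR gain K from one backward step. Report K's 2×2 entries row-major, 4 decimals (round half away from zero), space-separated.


-0.5068 0.4915 0.5427 -0.0717

BᵀP = [-2.2500 0.0000; 2.5000 -0.2500]
S = R + BᵀPB = [2 0; 0 3] + [2.2500 -2.2500; -2.2500 2.5000] = [4.2500 -2.2500; -2.2500 5.5000]
BᵀPA = [-3.3750 2.2500; 4.1250 -1.5000]
K = S⁻¹·BᵀPA = [-0.5068 0.4915; 0.5427 -0.0717]
A−BK = [0.4505 -0.4369; -2.0068 -3.5085]
AᵀP(A−BK) = [3.3635 0.8294; 0.8294 3.2867]
P' = Q + AᵀP(A−BK) = [4.6135 1.8294; 1.8294 4.2867]
tr(P') = 8.9002


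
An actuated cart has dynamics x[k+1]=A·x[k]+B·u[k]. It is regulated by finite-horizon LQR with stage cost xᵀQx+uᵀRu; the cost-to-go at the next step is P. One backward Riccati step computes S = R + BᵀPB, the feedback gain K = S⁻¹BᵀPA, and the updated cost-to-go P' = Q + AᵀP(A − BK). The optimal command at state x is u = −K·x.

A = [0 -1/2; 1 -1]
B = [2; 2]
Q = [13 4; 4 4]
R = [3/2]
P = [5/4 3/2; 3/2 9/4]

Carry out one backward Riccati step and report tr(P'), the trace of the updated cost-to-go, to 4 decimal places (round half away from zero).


BᵀP = [5.5000 7.5000]
S = R + BᵀPB = [3/2] + [26.0000] = [27.5000]
BᵀPA = [7.5000 -10.2500]
K = S⁻¹·BᵀPA = [0.2727 -0.3727]
A−BK = [-0.5455 0.2455; 0.4545 -0.2545]
AᵀP(A−BK) = [0.2045 -0.2045; -0.2045 0.2420]
P' = Q + AᵀP(A−BK) = [13.2045 3.7955; 3.7955 4.2420]
tr(P') = 17.4466

17.4466


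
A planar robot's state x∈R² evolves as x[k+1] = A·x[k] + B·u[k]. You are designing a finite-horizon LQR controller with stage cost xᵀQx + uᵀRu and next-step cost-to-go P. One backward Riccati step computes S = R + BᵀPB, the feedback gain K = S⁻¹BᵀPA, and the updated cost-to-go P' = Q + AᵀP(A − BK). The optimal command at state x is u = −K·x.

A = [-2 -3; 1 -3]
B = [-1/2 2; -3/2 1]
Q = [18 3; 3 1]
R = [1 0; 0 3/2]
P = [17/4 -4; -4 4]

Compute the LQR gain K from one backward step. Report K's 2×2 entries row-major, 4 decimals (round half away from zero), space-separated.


BᵀP = [3.8750 -4.0000; 4.5000 -4.0000]
S = R + BᵀPB = [1 0; 0 3/2] + [4.0625 3.7500; 3.7500 5.0000] = [5.0625 3.7500; 3.7500 6.5000]
BᵀPA = [-11.7500 0.3750; -13.0000 -1.5000]
K = S⁻¹·BᵀPA = [-1.4660 0.4279; -1.1542 -0.4776]
A−BK = [-0.4245 -1.8308; -0.0448 -1.8806]
AᵀP(A−BK) = [4.7695 0.3184; 0.3184 1.3731]
P' = Q + AᵀP(A−BK) = [22.7695 3.3184; 3.3184 2.3731]
tr(P') = 25.1426

-1.4660 0.4279 -1.1542 -0.4776


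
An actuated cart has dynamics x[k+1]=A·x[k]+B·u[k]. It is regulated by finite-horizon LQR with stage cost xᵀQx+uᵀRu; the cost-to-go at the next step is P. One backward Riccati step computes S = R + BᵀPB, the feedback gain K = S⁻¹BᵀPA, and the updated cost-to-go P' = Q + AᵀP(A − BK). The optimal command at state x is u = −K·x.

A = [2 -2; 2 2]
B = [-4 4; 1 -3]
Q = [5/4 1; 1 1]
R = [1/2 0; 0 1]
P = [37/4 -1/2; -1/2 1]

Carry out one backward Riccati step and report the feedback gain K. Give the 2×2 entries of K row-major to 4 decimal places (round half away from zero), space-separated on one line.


BᵀP = [-37.5000 3.0000; 38.5000 -5.0000]
S = R + BᵀPB = [1/2 0; 0 1] + [153.0000 -159.0000; -159.0000 169.0000] = [153.5000 -159.0000; -159.0000 170.0000]
BᵀPA = [-69.0000 81.0000; 67.0000 -87.0000]
K = S⁻¹·BᵀPA = [-1.3231 -0.0774; -0.8434 -0.5842]
A−BK = [0.0811 0.0270; 0.7930 0.3249]
AᵀP(A−BK) = [2.2119 0.7979; 0.7979 0.4478]
P' = Q + AᵀP(A−BK) = [3.4619 1.7979; 1.7979 1.4478]
tr(P') = 4.9097

-1.3231 -0.0774 -0.8434 -0.5842


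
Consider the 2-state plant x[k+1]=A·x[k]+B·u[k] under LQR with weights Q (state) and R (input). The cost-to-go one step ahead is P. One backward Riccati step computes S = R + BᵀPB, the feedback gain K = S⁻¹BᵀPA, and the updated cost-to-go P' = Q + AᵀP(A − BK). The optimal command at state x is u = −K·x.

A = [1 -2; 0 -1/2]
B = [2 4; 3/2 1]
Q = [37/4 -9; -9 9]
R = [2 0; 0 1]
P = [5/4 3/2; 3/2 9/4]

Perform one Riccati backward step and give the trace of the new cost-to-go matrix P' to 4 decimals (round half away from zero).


18.4962

BᵀP = [4.7500 6.3750; 6.5000 8.2500]
S = R + BᵀPB = [2 0; 0 1] + [19.0625 25.3750; 25.3750 34.2500] = [21.0625 25.3750; 25.3750 35.2500]
BᵀPA = [4.7500 -12.6875; 6.5000 -17.1250]
K = S⁻¹·BᵀPA = [0.0254 -0.1287; 0.1661 -0.3932]
A−BK = [0.2847 -0.1699; -0.2042 0.0862]
AᵀP(A−BK) = [0.0496 -0.0831; -0.0831 0.1966]
P' = Q + AᵀP(A−BK) = [9.2996 -9.0831; -9.0831 9.1966]
tr(P') = 18.4962


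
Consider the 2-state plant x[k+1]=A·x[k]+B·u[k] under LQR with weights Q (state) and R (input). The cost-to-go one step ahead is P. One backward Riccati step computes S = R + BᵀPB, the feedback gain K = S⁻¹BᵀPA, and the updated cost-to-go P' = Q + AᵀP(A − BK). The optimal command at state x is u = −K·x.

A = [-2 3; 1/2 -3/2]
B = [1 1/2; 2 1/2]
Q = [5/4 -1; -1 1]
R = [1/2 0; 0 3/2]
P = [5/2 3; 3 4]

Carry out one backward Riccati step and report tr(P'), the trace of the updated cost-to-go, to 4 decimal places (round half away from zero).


4.8412

BᵀP = [8.5000 11.0000; 2.7500 3.5000]
S = R + BᵀPB = [1/2 0; 0 3/2] + [30.5000 9.7500; 9.7500 3.1250] = [31.0000 9.7500; 9.7500 4.6250]
BᵀPA = [-11.5000 9.0000; -3.7500 3.0000]
K = S⁻¹·BᵀPA = [-0.3441 0.2561; -0.0854 0.1087]
A−BK = [-1.6132 2.6895; 1.2309 -2.0666]
AᵀP(A−BK) = [0.7225 -1.1468; -1.1468 1.8687]
P' = Q + AᵀP(A−BK) = [1.9725 -2.1468; -2.1468 2.8687]
tr(P') = 4.8412


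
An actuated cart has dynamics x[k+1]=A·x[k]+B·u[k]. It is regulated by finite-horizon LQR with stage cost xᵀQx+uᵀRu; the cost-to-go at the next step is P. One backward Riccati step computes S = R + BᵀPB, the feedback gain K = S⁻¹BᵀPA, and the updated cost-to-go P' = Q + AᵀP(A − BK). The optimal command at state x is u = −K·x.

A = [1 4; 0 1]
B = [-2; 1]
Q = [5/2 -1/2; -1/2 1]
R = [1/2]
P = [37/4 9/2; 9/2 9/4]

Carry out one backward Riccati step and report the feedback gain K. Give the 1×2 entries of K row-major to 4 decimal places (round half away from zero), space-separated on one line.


BᵀP = [-14.0000 -6.7500]
S = R + BᵀPB = [1/2] + [21.2500] = [21.7500]
BᵀPA = [-14.0000 -62.7500]
K = S⁻¹·BᵀPA = [-0.6437 -2.8851]
A−BK = [-0.2874 -1.7701; 0.6437 3.8851]
AᵀP(A−BK) = [0.2385 1.1092; 1.1092 5.2126]
P' = Q + AᵀP(A−BK) = [2.7385 0.6092; 0.6092 6.2126]
tr(P') = 8.9511

-0.6437 -2.8851


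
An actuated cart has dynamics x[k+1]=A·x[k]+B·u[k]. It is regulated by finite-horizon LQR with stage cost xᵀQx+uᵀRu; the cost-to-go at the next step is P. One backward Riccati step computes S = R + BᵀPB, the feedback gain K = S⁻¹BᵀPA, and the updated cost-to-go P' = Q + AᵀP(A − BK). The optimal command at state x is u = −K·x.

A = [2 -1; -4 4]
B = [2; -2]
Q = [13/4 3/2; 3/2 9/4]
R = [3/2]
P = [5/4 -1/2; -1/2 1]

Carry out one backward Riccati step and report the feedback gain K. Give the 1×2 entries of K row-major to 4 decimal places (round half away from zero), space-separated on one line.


1.3103 -1.0690

BᵀP = [3.5000 -3.0000]
S = R + BᵀPB = [3/2] + [13.0000] = [14.5000]
BᵀPA = [19.0000 -15.5000]
K = S⁻¹·BᵀPA = [1.3103 -1.0690]
A−BK = [-0.6207 1.1379; -1.3793 1.8621]
AᵀP(A−BK) = [4.1034 -4.1897; -4.1897 4.6810]
P' = Q + AᵀP(A−BK) = [7.3534 -2.6897; -2.6897 6.9310]
tr(P') = 14.2845


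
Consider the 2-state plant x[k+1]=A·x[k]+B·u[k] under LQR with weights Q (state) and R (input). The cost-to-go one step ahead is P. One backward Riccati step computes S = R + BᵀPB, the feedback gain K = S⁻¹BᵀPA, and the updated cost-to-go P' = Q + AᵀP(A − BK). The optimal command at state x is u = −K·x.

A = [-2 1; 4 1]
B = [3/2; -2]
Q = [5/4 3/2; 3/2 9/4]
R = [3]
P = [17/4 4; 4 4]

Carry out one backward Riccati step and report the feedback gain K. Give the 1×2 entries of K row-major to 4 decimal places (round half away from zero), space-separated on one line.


BᵀP = [-1.6250 -2.0000]
S = R + BᵀPB = [3] + [1.5625] = [4.5625]
BᵀPA = [-4.7500 -3.6250]
K = S⁻¹·BᵀPA = [-1.0411 -0.7945]
A−BK = [-0.4384 2.1918; 1.9178 -0.5890]
AᵀP(A−BK) = [12.0548 11.7260; 11.7260 13.3699]
P' = Q + AᵀP(A−BK) = [13.3048 13.2260; 13.2260 15.6199]
tr(P') = 28.9247

-1.0411 -0.7945


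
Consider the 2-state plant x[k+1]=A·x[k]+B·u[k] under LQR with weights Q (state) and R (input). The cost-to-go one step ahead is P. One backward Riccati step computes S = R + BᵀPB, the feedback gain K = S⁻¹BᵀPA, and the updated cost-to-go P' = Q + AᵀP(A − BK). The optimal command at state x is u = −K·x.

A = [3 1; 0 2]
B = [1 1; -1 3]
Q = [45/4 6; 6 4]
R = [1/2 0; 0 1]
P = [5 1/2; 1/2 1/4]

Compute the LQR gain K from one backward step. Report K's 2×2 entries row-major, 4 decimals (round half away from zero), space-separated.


BᵀP = [4.5000 0.2500; 6.5000 1.2500]
S = R + BᵀPB = [1/2 0; 0 1] + [4.2500 5.2500; 5.2500 10.2500] = [4.7500 5.2500; 5.2500 11.2500]
BᵀPA = [13.5000 5.0000; 19.5000 9.0000]
K = S⁻¹·BᵀPA = [1.9130 0.3478; 0.8406 0.6377]
A−BK = [0.2464 0.0145; -0.6087 0.4348]
AᵀP(A−BK) = [2.7826 0.8696; 0.8696 0.5217]
P' = Q + AᵀP(A−BK) = [14.0326 6.8696; 6.8696 4.5217]
tr(P') = 18.5543

1.9130 0.3478 0.8406 0.6377


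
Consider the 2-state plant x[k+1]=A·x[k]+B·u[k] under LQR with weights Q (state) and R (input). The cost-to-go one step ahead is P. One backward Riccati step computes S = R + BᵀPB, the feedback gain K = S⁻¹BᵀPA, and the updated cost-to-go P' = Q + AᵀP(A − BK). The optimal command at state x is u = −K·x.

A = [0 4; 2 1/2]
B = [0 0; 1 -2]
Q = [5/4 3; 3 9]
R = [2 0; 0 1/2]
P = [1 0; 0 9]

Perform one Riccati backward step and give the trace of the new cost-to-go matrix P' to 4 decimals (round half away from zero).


BᵀP = [0.0000 9.0000; 0.0000 -18.0000]
S = R + BᵀPB = [2 0; 0 1/2] + [9.0000 -18.0000; -18.0000 36.0000] = [11.0000 -18.0000; -18.0000 36.5000]
BᵀPA = [18.0000 4.5000; -36.0000 -9.0000]
K = S⁻¹·BᵀPA = [0.1161 0.0290; -0.9290 -0.2323]
A−BK = [0.0000 4.0000; 0.0258 0.0065]
AᵀP(A−BK) = [0.4645 0.1161; 0.1161 16.0290]
P' = Q + AᵀP(A−BK) = [1.7145 3.1161; 3.1161 25.0290]
tr(P') = 26.7435

26.7435


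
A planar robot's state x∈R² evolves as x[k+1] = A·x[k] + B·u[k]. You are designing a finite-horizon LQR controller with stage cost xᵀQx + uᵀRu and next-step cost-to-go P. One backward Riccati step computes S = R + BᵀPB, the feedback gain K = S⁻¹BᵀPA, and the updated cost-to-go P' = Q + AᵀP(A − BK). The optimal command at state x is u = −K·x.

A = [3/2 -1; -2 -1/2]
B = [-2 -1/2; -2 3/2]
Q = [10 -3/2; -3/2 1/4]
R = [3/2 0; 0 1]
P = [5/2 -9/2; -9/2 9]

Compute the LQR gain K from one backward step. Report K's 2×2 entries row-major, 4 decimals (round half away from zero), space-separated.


BᵀP = [4.0000 -9.0000; -8.0000 15.7500]
S = R + BᵀPB = [3/2 0; 0 1] + [10.0000 -15.5000; -15.5000 27.6250] = [11.5000 -15.5000; -15.5000 28.6250]
BᵀPA = [24.0000 0.5000; -43.5000 0.1250]
K = S⁻¹·BᵀPA = [0.1434 0.1827; -1.4420 0.1033]
A−BK = [1.0657 -0.5829; 0.4498 -0.2895]
AᵀP(A−BK) = [2.4563 -0.2664; -0.2664 0.1457]
P' = Q + AᵀP(A−BK) = [12.4563 -1.7664; -1.7664 0.3957]
tr(P') = 12.8521

0.1434 0.1827 -1.4420 0.1033


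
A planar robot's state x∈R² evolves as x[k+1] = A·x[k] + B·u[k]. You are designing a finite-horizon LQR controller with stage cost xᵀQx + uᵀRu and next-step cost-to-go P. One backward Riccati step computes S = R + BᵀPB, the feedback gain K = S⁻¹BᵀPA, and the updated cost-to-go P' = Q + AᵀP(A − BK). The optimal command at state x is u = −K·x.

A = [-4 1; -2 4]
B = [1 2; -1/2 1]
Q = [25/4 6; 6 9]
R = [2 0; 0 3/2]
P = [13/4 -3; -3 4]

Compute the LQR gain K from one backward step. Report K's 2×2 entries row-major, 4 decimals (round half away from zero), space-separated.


-0.3386 -1.9781 -1.3041 0.6771

BᵀP = [4.7500 -5.0000; 3.5000 -2.0000]
S = R + BᵀPB = [2 0; 0 3/2] + [7.2500 4.5000; 4.5000 5.0000] = [9.2500 4.5000; 4.5000 6.5000]
BᵀPA = [-9.0000 -15.2500; -10.0000 -4.5000]
K = S⁻¹·BᵀPA = [-0.3386 -1.9781; -1.3041 0.6771]
A−BK = [-1.0533 1.6238; -0.8652 2.3339]
AᵀP(A−BK) = [3.9122 -2.0313; -2.0313 16.1317]
P' = Q + AᵀP(A−BK) = [10.1622 3.9687; 3.9687 25.1317]
tr(P') = 35.2939


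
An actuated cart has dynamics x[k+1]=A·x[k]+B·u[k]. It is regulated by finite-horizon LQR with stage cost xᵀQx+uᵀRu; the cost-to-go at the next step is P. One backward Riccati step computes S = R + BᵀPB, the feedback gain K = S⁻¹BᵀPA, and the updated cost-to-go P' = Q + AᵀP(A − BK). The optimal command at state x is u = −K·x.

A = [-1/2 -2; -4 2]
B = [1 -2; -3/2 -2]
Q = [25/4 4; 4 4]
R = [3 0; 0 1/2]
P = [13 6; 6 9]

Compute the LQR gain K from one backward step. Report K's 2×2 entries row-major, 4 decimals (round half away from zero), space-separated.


BᵀP = [4.0000 -7.5000; -38.0000 -30.0000]
S = R + BᵀPB = [3 0; 0 1/2] + [15.2500 7.0000; 7.0000 136.0000] = [18.2500 7.0000; 7.0000 136.5000]
BᵀPA = [28.0000 -23.0000; 139.0000 16.0000]
K = S⁻¹·BᵀPA = [1.1666 -1.3314; 0.9585 0.1855]
A−BK = [0.2504 -0.2976; -0.3331 0.3739]
AᵀP(A−BK) = [5.3550 -5.5039; -5.5039 6.4094]
P' = Q + AᵀP(A−BK) = [11.6050 -1.5039; -1.5039 10.4094]
tr(P') = 22.0144

1.1666 -1.3314 0.9585 0.1855
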